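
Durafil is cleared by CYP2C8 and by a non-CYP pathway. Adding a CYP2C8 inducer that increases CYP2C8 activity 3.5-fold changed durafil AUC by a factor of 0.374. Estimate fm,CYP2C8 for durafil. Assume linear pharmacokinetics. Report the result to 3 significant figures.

0.670

Write x for the fraction cleared via CYP2C8. The observed AUC change means clearance rose to 1/0.374 = 2.674 of baseline.
Only the CYP2C8 route changed, so 2.674 = x·3.5 + (1 − x), giving x = 0.670.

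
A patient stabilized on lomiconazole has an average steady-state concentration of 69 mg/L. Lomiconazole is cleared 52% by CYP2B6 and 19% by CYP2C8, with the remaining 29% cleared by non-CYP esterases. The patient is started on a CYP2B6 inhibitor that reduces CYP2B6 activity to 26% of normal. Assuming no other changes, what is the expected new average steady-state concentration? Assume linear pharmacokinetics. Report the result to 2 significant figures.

The CYP2B6 pathway (52% of clearance) drops to 0.26× activity: 0.52 × 0.26 = 0.1352.
CYP2C8 (19%) and the residual 29% are unaffected.
CL_new/CL_old = 0.1352 + 0.19 + 0.29 = 0.6152.
New average steady-state concentration = baseline ÷ relative clearance = 69 / 0.6152 = 1.1 × 10² mg/L.

1.1 × 10² mg/L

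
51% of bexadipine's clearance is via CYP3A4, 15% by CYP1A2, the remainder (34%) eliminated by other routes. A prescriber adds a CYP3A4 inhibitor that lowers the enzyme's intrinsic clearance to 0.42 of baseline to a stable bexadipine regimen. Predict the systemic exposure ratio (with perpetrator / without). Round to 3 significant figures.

The CYP3A4 pathway (51% of clearance) falls to 0.42× activity: 0.51 × 0.42 = 0.2142.
CYP1A2 (15%) and the residual 34% are unaffected.
New clearance relative to baseline: 0.2142 + 0.15 + 0.34 = 0.7042.
Since systemic exposure ∝ 1/CL, the ratio is 1 / 0.7042 = 1.42.

1.42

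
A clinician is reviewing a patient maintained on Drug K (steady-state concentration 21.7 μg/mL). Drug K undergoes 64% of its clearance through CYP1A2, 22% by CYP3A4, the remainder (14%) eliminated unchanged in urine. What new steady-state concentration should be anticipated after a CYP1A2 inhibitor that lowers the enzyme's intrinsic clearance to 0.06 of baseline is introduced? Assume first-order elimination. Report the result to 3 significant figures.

CYP1A2: 0.64 × 0.06 = 0.0384
CYP3A4: 0.22 (unchanged)
Other: 0.14 (unchanged)
Relative clearance = 0.0384 + 0.22 + 0.14 = 0.3984.
With dosing unchanged, steady-state concentration scales as 1/CL: 21.7 / 0.3984 = 54.5 μg/mL.

54.5 μg/mL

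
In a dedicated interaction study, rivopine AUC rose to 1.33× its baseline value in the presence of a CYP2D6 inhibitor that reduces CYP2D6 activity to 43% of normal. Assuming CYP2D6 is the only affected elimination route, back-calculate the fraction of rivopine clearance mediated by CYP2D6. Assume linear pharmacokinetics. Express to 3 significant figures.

Write x for the fraction cleared via CYP2D6. The observed AUC change means clearance fell to 1/1.33 = 0.7519 of baseline.
Only the CYP2D6 route changed, so 0.7519 = x·0.43 + (1 − x), giving x = 0.435.

0.435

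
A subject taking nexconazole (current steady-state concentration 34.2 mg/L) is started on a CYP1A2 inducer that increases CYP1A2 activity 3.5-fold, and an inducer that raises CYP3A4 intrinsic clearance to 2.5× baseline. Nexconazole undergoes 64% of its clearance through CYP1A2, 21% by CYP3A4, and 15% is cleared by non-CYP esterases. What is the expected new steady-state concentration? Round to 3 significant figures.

11.7 mg/L

CYP1A2: 0.64 × 3.5 = 2.24
CYP3A4: 0.21 × 2.5 = 0.525
Other: 0.15 (unchanged)
CL_new/CL_old = 2.24 + 0.525 + 0.15 = 2.915.
Dividing the baseline by the relative clearance: 34.2 / 2.915 = 11.7 mg/L.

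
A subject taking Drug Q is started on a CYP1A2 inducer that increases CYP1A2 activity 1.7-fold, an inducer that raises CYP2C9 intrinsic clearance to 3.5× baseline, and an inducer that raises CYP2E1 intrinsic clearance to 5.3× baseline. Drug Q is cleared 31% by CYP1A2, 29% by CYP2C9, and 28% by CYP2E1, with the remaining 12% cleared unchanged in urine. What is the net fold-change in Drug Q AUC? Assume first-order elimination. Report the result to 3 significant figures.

0.318

CYP1A2: 0.31 × 1.7 = 0.527
CYP2C9: 0.29 × 3.5 = 1.015
CYP2E1: 0.28 × 5.3 = 1.484
Other: 0.12 (unchanged)
Relative clearance = 0.527 + 1.015 + 1.484 + 0.12 = 3.146.
Net AUC ratio = 1 / 3.146 = 0.318.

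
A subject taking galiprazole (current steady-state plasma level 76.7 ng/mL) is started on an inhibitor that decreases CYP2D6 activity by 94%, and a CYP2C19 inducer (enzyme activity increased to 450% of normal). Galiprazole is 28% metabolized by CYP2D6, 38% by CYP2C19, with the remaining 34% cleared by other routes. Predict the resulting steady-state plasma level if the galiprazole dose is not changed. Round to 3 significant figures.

CYP2D6: 0.28 × 0.06 = 0.0168
CYP2C19: 0.38 × 4.5 = 1.71
Other: 0.34 (unchanged)
Relative clearance = 0.0168 + 1.71 + 0.34 = 2.0668.
Steady-state plasma level ∝ 1/CL: new value = 76.7 / 2.0668 = 37.1 ng/mL.

37.1 ng/mL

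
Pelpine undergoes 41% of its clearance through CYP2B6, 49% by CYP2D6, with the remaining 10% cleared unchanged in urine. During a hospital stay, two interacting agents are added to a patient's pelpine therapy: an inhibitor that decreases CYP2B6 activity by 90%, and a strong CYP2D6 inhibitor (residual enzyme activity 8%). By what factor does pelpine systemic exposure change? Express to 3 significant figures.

The CYP2B6 pathway (41% of clearance) drops to 0.1× activity: 0.41 × 0.1 = 0.041.
The CYP2D6 pathway (49% of clearance) falls to 0.08× activity: 0.49 × 0.08 = 0.0392.
Non-CYP routes (10%) are unchanged.
CL_new/CL_old = 0.041 + 0.0392 + 0.1 = 0.1802.
Because systemic exposure varies inversely with clearance, the combined effect is 1 / 0.1802 = 5.55.

5.55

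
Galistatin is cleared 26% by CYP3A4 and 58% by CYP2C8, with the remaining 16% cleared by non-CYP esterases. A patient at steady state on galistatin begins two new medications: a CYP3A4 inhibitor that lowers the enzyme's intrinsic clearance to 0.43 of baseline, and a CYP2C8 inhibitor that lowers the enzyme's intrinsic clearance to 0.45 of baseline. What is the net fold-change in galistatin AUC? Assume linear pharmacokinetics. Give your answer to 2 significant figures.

The CYP3A4 pathway (26% of clearance) falls to 0.43× activity: 0.26 × 0.43 = 0.1118.
The CYP2C8 pathway (58% of clearance) falls to 0.45× activity: 0.58 × 0.45 = 0.261.
Non-CYP routes (16%) are unchanged.
New clearance relative to baseline: 0.1118 + 0.261 + 0.16 = 0.5328.
Because AUC varies inversely with clearance, the combined effect is 1 / 0.5328 = 1.9.

1.9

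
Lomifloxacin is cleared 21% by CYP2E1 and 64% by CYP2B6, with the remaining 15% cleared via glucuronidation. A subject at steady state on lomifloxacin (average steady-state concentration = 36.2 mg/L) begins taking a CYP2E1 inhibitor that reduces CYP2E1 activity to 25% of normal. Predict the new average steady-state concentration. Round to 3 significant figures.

CYP2E1: 0.21 × 0.25 = 0.0525
CYP2B6: 0.64 (unchanged)
Other: 0.15 (unchanged)
CL_new/CL_old = 0.0525 + 0.64 + 0.15 = 0.8425.
With dosing unchanged, average steady-state concentration scales as 1/CL: 36.2 / 0.8425 = 43.0 mg/L.

43.0 mg/L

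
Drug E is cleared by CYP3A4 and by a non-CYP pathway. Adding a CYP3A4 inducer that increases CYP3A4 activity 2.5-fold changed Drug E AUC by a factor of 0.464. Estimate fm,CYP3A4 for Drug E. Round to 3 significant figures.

0.770

Write x for the fraction cleared via CYP3A4. The observed AUC change means clearance rose to 1/0.464 = 2.155 of baseline.
Only the CYP3A4 route changed, so 2.155 = x·2.5 + (1 − x), giving x = 0.770.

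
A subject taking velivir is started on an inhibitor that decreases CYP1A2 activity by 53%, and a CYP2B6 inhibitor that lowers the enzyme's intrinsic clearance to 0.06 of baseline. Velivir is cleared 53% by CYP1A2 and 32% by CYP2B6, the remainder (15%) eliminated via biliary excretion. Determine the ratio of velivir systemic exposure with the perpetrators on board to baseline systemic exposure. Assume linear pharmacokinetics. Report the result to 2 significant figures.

The CYP1A2 pathway (53% of clearance) falls to 0.47× activity: 0.53 × 0.47 = 0.2491.
The CYP2B6 pathway (32% of clearance) drops to 0.06× activity: 0.32 × 0.06 = 0.0192.
Non-CYP routes (15%) are unchanged.
CL_new/CL_old = 0.2491 + 0.0192 + 0.15 = 0.4183.
Systemic exposure ∝ 1/CL: fold-change = 1 / 0.4183 = 2.4.

2.4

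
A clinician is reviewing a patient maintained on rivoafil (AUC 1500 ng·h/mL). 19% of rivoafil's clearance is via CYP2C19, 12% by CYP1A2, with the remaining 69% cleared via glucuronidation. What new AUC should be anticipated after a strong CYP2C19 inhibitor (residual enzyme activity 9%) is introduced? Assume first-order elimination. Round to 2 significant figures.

1.8 × 10³ ng·h/mL

The CYP2C19 pathway (19% of clearance) falls to 0.09× activity: 0.19 × 0.09 = 0.0171.
CYP1A2 (12%) and the residual 69% are unaffected.
New clearance relative to baseline: 0.0171 + 0.12 + 0.69 = 0.8271.
With dosing unchanged, AUC scales as 1/CL: 1500 / 0.8271 = 1.8 × 10³ ng·h/mL.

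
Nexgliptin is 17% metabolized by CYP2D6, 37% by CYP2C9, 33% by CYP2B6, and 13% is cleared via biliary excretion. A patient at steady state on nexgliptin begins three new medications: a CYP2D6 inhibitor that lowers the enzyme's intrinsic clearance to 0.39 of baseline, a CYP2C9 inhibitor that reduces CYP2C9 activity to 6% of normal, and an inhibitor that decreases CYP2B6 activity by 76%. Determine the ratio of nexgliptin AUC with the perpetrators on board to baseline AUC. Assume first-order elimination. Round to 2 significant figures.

3.4

The CYP2D6 pathway (17% of clearance) drops to 0.39× activity: 0.17 × 0.39 = 0.0663.
The CYP2C9 pathway (37% of clearance) falls to 0.06× activity: 0.37 × 0.06 = 0.0222.
The CYP2B6 pathway (33% of clearance) drops to 0.24× activity: 0.33 × 0.24 = 0.0792.
Non-CYP routes (13%) are unchanged.
CL_new/CL_old = 0.0663 + 0.0222 + 0.0792 + 0.13 = 0.2977.
AUC ∝ 1/CL: fold-change = 1 / 0.2977 = 3.4.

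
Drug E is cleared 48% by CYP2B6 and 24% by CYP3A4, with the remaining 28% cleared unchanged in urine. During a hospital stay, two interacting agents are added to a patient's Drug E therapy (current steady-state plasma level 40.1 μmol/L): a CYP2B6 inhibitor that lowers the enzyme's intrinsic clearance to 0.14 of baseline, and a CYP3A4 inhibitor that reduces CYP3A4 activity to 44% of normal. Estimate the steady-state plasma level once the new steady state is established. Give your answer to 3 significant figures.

The CYP2B6 pathway (48% of clearance) falls to 0.14× activity: 0.48 × 0.14 = 0.0672.
The CYP3A4 pathway (24% of clearance) is reduced to 0.44× activity: 0.24 × 0.44 = 0.1056.
The remaining 28% of clearance is unaffected.
Relative clearance = 0.0672 + 0.1056 + 0.28 = 0.4528.
Dividing the baseline by the relative clearance: 40.1 / 0.4528 = 88.6 μmol/L.

88.6 μmol/L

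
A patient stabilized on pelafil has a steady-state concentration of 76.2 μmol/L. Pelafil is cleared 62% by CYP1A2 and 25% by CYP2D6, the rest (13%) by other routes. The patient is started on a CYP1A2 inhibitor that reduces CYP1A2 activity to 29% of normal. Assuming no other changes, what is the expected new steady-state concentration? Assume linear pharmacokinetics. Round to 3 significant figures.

136 μmol/L

CYP1A2: 0.62 × 0.29 = 0.1798
CYP2D6: 0.25 (unchanged)
Other: 0.13 (unchanged)
Relative clearance = 0.1798 + 0.25 + 0.13 = 0.5598.
With dosing unchanged, steady-state concentration scales as 1/CL: 76.2 / 0.5598 = 136 μmol/L.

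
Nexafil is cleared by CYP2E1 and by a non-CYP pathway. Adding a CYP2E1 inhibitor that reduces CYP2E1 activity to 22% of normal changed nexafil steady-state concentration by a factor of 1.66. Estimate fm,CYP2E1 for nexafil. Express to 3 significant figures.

Let x = fm,CYP2E1. Because steady-state concentration ∝ 1/CL, relative clearance fell to 1/1.66 = 0.6024.
Setting x·0.22 + (1 − x) = 0.6024 and solving: x = (0.6024 − 1)/(0.22 − 1) = 0.510.

0.510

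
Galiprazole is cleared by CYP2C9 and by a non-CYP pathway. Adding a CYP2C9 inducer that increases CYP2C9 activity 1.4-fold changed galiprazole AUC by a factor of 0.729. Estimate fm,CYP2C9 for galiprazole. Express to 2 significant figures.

Write x for the fraction cleared via CYP2C9. The observed AUC change means clearance rose to 1/0.729 = 1.372 of baseline.
Only the CYP2C9 route changed, so 1.372 = x·1.4 + (1 − x), giving x = 0.93.

0.93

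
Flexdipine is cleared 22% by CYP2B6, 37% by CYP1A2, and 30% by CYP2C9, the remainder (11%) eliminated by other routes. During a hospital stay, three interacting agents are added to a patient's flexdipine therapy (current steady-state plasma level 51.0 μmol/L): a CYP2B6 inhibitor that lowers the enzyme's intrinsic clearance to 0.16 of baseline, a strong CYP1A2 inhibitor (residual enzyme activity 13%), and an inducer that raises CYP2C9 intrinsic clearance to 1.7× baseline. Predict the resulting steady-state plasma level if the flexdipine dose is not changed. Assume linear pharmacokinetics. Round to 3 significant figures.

72.5 μmol/L

The CYP2B6 pathway (22% of clearance) is reduced to 0.16× activity: 0.22 × 0.16 = 0.0352.
The CYP1A2 pathway (37% of clearance) falls to 0.13× activity: 0.37 × 0.13 = 0.0481.
The CYP2C9 pathway (30% of clearance) increases to 1.7× activity: 0.3 × 1.7 = 0.51.
Non-CYP routes (11%) are unchanged.
Relative clearance = 0.0352 + 0.0481 + 0.51 + 0.11 = 0.7033.
Dividing the baseline by the relative clearance: 51.0 / 0.7033 = 72.5 μmol/L.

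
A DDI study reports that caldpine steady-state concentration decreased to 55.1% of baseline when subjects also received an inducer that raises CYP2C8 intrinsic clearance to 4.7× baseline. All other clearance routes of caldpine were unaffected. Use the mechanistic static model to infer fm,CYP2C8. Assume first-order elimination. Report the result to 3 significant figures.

0.220

CL'/CL = 1 / 0.551 = 1.815
4.7·fm + (1 − fm) = 1.815
fm = (1.815 − 1) / (4.7 − 1) = 0.220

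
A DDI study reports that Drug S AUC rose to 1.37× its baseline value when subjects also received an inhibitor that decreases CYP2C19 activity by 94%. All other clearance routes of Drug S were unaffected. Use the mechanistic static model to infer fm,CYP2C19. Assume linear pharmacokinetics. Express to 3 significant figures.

Let x = fm,CYP2C19. Because AUC ∝ 1/CL, relative clearance fell to 1/1.37 = 0.7299.
Only the CYP2C19 route changed, so 0.7299 = x·0.06 + (1 − x), giving x = 0.287.

0.287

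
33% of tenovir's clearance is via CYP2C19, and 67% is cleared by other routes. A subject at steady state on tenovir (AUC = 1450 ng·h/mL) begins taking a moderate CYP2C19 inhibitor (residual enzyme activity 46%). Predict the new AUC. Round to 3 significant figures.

The CYP2C19 pathway (33% of clearance) drops to 0.46× activity: 0.33 × 0.46 = 0.1518.
The remaining 67% of clearance is unaffected.
New clearance relative to baseline: 0.1518 + 0.67 = 0.8218.
New AUC = baseline ÷ relative clearance = 1450 / 0.8218 = 1.76 × 10³ ng·h/mL.

1.76 × 10³ ng·h/mL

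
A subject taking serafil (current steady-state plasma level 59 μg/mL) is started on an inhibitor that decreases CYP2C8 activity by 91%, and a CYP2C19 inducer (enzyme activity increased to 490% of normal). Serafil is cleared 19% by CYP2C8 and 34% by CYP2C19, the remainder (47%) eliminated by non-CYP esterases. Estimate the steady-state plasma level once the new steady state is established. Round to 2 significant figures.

27 μg/mL

The CYP2C8 pathway (19% of clearance) drops to 0.09× activity: 0.19 × 0.09 = 0.0171.
The CYP2C19 pathway (34% of clearance) is boosted to 4.9× activity: 0.34 × 4.9 = 1.666.
The remaining 47% of clearance is unaffected.
Relative clearance = 0.0171 + 1.666 + 0.47 = 2.1531.
Dividing the baseline by the relative clearance: 59 / 2.1531 = 27 μg/mL.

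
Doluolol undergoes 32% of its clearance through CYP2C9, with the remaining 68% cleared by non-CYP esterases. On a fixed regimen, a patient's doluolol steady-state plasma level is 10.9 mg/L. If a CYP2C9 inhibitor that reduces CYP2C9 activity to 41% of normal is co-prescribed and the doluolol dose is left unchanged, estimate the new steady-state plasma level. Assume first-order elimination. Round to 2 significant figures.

13 mg/L

The CYP2C9 pathway (32% of clearance) drops to 0.41× activity: 0.32 × 0.41 = 0.1312.
The remaining 68% of clearance is unaffected.
CL_new/CL_old = 0.1312 + 0.68 = 0.8112.
Steady-state plasma level ∝ 1/CL, so new value = 10.9 / 0.8112 = 13 mg/L.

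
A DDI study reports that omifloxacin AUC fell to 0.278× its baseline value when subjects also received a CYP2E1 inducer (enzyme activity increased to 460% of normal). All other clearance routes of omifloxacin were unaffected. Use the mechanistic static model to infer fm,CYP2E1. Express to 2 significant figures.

Call the CYP2E1 fraction fm. After the interaction, CL_new/CL_old = fm × 4.6 + (1 − fm).
AUC ratio = 1 / (new CL fraction), so new CL fraction = 1 / 0.278 = 3.597.
fm × 4.6 + 1 − fm = 3.597  ⇒  fm × (4.6 − 1) = 2.597  ⇒  fm = 0.72.

0.72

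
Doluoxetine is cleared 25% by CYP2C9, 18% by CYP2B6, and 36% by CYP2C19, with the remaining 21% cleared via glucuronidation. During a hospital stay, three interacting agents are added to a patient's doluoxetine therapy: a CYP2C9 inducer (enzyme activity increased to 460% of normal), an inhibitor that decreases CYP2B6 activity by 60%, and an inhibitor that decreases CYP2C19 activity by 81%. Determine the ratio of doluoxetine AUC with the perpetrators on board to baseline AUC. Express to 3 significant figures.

The CYP2C9 pathway (25% of clearance) rises to 4.6× activity: 0.25 × 4.6 = 1.15.
The CYP2B6 pathway (18% of clearance) falls to 0.4× activity: 0.18 × 0.4 = 0.072.
The CYP2C19 pathway (36% of clearance) drops to 0.19× activity: 0.36 × 0.19 = 0.0684.
The remaining 21% of clearance is unaffected.
CL_new/CL_old = 1.15 + 0.072 + 0.0684 + 0.21 = 1.5004.
Net AUC ratio = 1 / 1.5004 = 0.666.

0.666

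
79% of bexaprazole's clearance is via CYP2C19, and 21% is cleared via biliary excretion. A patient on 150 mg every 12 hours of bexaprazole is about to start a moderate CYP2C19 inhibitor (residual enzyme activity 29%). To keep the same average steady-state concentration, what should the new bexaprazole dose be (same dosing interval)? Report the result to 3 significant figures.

65.9 mg

The CYP2C19 pathway (79% of clearance) is reduced to 0.29× activity: 0.79 × 0.29 = 0.2291.
Non-CYP routes (21%) are unchanged.
New clearance relative to baseline: 0.2291 + 0.21 = 0.4391.
Css,avg = (dose rate)/CL, so holding Css fixed requires dose ∝ CL: 150 × 0.4391 = 65.9 mg.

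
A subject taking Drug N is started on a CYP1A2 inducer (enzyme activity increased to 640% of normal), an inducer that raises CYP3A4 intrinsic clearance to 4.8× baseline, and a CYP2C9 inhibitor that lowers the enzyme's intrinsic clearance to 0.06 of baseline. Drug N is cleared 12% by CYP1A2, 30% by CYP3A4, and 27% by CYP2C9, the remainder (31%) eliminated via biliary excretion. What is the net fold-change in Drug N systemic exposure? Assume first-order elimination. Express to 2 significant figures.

The CYP1A2 pathway (12% of clearance) is boosted to 6.4× activity: 0.12 × 6.4 = 0.768.
The CYP3A4 pathway (30% of clearance) increases to 4.8× activity: 0.3 × 4.8 = 1.44.
The CYP2C9 pathway (27% of clearance) drops to 0.06× activity: 0.27 × 0.06 = 0.0162.
The remaining 31% of clearance is unaffected.
CL_new/CL_old = 0.768 + 1.44 + 0.0162 + 0.31 = 2.5342.
Because systemic exposure varies inversely with clearance, the combined effect is 1 / 2.5342 = 0.39.

0.39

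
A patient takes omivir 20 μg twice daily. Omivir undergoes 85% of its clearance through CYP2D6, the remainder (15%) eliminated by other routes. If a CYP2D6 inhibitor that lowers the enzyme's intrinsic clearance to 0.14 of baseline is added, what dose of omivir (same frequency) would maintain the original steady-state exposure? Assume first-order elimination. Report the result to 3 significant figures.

5.38 μg

The CYP2D6 pathway (85% of clearance) falls to 0.14× activity: 0.85 × 0.14 = 0.119.
The remaining 15% of clearance is unaffected.
Relative clearance = 0.119 + 0.15 = 0.269.
Exposure is unchanged when dose changes in proportion to clearance. New dose = 20 μg × 0.269 = 5.38 μg.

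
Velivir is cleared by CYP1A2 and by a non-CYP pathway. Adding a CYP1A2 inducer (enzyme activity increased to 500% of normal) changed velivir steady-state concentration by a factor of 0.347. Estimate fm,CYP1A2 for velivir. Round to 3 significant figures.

Write x for the fraction cleared via CYP1A2. The observed steady-state concentration change means clearance rose to 1/0.347 = 2.882 of baseline.
Setting x·5 + (1 − x) = 2.882 and solving: x = (2.882 − 1)/(5 − 1) = 0.470.

0.470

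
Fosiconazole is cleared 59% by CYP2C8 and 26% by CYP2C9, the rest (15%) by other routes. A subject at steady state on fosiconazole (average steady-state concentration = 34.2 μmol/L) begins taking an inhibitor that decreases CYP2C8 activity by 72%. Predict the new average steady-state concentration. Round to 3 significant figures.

59.5 μmol/L

CYP2C8: 0.59 × 0.28 = 0.1652
CYP2C9: 0.26 (unchanged)
Other: 0.15 (unchanged)
CL_new/CL_old = 0.1652 + 0.26 + 0.15 = 0.5752.
With dosing unchanged, average steady-state concentration scales as 1/CL: 34.2 / 0.5752 = 59.5 μmol/L.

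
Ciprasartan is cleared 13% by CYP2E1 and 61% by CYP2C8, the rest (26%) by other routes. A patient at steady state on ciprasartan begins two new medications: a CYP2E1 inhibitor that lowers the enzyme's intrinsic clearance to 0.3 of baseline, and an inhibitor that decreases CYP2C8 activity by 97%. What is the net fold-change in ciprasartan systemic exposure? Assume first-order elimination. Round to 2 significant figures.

The CYP2E1 pathway (13% of clearance) falls to 0.3× activity: 0.13 × 0.3 = 0.039.
The CYP2C8 pathway (61% of clearance) drops to 0.03× activity: 0.61 × 0.03 = 0.0183.
Non-CYP routes (26%) are unchanged.
New clearance relative to baseline: 0.039 + 0.0183 + 0.26 = 0.3173.
Because systemic exposure varies inversely with clearance, the combined effect is 1 / 0.3173 = 3.2.

3.2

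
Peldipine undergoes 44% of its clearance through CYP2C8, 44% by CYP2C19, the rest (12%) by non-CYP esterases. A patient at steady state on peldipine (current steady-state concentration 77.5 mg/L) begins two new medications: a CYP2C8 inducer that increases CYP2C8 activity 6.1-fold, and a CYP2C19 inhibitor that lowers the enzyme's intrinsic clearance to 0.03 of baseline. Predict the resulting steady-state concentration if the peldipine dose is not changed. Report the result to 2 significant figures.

28 mg/L

The CYP2C8 pathway (44% of clearance) is boosted to 6.1× activity: 0.44 × 6.1 = 2.684.
The CYP2C19 pathway (44% of clearance) falls to 0.03× activity: 0.44 × 0.03 = 0.0132.
The remaining 12% of clearance is unaffected.
Relative clearance = 2.684 + 0.0132 + 0.12 = 2.8172.
Steady-state concentration ∝ 1/CL: new value = 77.5 / 2.8172 = 28 mg/L.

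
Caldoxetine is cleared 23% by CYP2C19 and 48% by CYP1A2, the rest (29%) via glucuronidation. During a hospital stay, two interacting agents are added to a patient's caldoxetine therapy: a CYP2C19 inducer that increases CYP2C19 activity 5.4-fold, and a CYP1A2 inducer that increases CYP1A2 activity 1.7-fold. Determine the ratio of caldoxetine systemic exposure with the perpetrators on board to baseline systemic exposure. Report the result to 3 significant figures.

The CYP2C19 pathway (23% of clearance) increases to 5.4× activity: 0.23 × 5.4 = 1.242.
The CYP1A2 pathway (48% of clearance) increases to 1.7× activity: 0.48 × 1.7 = 0.816.
The remaining 29% of clearance is unaffected.
Relative clearance = 1.242 + 0.816 + 0.29 = 2.348.
Net systemic exposure ratio = 1 / 2.348 = 0.426.

0.426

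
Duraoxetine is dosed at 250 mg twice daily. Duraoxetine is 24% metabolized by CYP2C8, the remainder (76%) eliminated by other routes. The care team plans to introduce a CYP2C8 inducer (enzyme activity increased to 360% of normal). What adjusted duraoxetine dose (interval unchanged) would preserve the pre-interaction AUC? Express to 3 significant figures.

406 mg

The CYP2C8 pathway (24% of clearance) is boosted to 3.6× activity: 0.24 × 3.6 = 0.864.
The remaining 76% of clearance is unaffected.
New clearance relative to baseline: 0.864 + 0.76 = 1.624.
Css,avg = (dose rate)/CL, so holding Css fixed requires dose ∝ CL: 250 × 1.624 = 406 mg.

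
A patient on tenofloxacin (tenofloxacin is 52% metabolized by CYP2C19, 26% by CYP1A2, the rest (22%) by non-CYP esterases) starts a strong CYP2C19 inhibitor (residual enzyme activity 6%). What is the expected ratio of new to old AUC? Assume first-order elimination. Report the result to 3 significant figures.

1.96

The CYP2C19 pathway (52% of clearance) is reduced to 0.06× activity: 0.52 × 0.06 = 0.0312.
CYP1A2 (26%) and the residual 22% are unaffected.
Relative clearance = 0.0312 + 0.26 + 0.22 = 0.5112.
Since AUC ∝ 1/CL, the ratio is 1 / 0.5112 = 1.96.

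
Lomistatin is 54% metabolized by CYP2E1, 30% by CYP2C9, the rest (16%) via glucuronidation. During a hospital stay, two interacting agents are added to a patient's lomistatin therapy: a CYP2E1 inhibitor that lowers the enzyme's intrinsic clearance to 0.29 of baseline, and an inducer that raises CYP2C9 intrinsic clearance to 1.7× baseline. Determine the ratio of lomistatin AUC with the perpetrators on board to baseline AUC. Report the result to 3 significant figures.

1.21

The CYP2E1 pathway (54% of clearance) falls to 0.29× activity: 0.54 × 0.29 = 0.1566.
The CYP2C9 pathway (30% of clearance) is boosted to 1.7× activity: 0.3 × 1.7 = 0.51.
The remaining 16% of clearance is unaffected.
New clearance relative to baseline: 0.1566 + 0.51 + 0.16 = 0.8266.
AUC ∝ 1/CL: fold-change = 1 / 0.8266 = 1.21.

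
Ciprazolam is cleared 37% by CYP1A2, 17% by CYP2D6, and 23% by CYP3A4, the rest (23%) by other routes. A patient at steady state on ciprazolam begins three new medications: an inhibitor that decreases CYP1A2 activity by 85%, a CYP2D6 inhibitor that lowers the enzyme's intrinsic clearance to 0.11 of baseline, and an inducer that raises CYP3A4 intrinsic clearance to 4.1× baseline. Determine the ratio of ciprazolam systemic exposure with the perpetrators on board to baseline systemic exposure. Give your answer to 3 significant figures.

0.802

The CYP1A2 pathway (37% of clearance) falls to 0.15× activity: 0.37 × 0.15 = 0.0555.
The CYP2D6 pathway (17% of clearance) drops to 0.11× activity: 0.17 × 0.11 = 0.0187.
The CYP3A4 pathway (23% of clearance) rises to 4.1× activity: 0.23 × 4.1 = 0.943.
The remaining 23% of clearance is unaffected.
Relative clearance = 0.0555 + 0.0187 + 0.943 + 0.23 = 1.2472.
Systemic exposure ∝ 1/CL: fold-change = 1 / 1.2472 = 0.802.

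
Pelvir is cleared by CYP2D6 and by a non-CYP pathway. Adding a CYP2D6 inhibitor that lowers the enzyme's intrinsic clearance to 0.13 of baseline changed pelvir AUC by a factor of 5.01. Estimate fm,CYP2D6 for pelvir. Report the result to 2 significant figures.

0.92

CL'/CL = 1 / 5.01 = 0.1996
0.13·fm + (1 − fm) = 0.1996
fm = (0.1996 − 1) / (0.13 − 1) = 0.92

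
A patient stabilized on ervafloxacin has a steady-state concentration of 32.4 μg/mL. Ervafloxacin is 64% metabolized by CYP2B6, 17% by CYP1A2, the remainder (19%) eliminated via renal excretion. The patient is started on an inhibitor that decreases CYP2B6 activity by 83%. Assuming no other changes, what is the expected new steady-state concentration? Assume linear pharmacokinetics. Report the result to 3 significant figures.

The CYP2B6 pathway (64% of clearance) drops to 0.17× activity: 0.64 × 0.17 = 0.1088.
CYP1A2 (17%) and the residual 19% are unaffected.
CL_new/CL_old = 0.1088 + 0.17 + 0.19 = 0.4688.
With dosing unchanged, steady-state concentration scales as 1/CL: 32.4 / 0.4688 = 69.1 μg/mL.

69.1 μg/mL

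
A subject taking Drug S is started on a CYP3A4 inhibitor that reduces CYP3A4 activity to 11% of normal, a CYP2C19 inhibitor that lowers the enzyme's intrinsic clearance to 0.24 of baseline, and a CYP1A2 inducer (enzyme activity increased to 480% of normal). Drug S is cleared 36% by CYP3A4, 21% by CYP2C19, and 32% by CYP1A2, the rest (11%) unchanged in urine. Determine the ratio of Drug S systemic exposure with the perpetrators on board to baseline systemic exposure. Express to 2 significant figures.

0.58

The CYP3A4 pathway (36% of clearance) falls to 0.11× activity: 0.36 × 0.11 = 0.0396.
The CYP2C19 pathway (21% of clearance) is reduced to 0.24× activity: 0.21 × 0.24 = 0.0504.
The CYP1A2 pathway (32% of clearance) increases to 4.8× activity: 0.32 × 4.8 = 1.536.
Non-CYP routes (11%) are unchanged.
Relative clearance = 0.0396 + 0.0504 + 1.536 + 0.11 = 1.736.
Systemic exposure ∝ 1/CL: fold-change = 1 / 1.736 = 0.58.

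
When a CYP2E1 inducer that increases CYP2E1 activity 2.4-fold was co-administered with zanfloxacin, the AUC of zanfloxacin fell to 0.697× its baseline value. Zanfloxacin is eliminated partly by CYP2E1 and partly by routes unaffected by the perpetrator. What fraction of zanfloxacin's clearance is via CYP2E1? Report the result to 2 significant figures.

0.31

CL'/CL = 1 / 0.697 = 1.435
2.4·fm + (1 − fm) = 1.435
fm = (1.435 − 1) / (2.4 − 1) = 0.31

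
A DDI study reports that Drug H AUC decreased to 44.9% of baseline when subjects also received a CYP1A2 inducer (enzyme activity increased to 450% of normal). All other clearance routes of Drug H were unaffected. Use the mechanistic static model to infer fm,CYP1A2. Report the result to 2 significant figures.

CL'/CL = 1 / 0.449 = 2.227
4.5·fm + (1 − fm) = 2.227
fm = (2.227 − 1) / (4.5 − 1) = 0.35

0.35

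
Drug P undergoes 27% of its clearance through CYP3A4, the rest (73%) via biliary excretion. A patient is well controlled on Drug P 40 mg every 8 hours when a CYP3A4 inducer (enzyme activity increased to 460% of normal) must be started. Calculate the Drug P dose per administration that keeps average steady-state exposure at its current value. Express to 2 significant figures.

The CYP3A4 pathway (27% of clearance) is boosted to 4.6× activity: 0.27 × 4.6 = 1.242.
Non-CYP routes (73%) are unchanged.
New clearance relative to baseline: 1.242 + 0.73 = 1.972.
Exposure is unchanged when dose changes in proportion to clearance. New dose = 40 mg × 1.972 = 79 mg.

79 mg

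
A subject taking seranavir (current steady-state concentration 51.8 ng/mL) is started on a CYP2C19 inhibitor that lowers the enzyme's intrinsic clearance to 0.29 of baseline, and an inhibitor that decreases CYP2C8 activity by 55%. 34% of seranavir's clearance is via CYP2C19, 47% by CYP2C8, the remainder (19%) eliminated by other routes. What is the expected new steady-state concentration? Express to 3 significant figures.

104 ng/mL

The CYP2C19 pathway (34% of clearance) drops to 0.29× activity: 0.34 × 0.29 = 0.0986.
The CYP2C8 pathway (47% of clearance) drops to 0.45× activity: 0.47 × 0.45 = 0.2115.
Non-CYP routes (19%) are unchanged.
New clearance relative to baseline: 0.0986 + 0.2115 + 0.19 = 0.5001.
Steady-state concentration ∝ 1/CL: new value = 51.8 / 0.5001 = 104 ng/mL.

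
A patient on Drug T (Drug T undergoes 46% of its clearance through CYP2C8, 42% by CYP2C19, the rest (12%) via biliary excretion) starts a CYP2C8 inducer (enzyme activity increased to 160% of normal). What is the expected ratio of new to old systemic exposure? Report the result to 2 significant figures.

0.78

The CYP2C8 pathway (46% of clearance) is boosted to 1.6× activity: 0.46 × 1.6 = 0.736.
CYP2C19 (42%) and the residual 12% are unaffected.
Relative clearance = 0.736 + 0.42 + 0.12 = 1.276.
Since systemic exposure ∝ 1/CL, the ratio is 1 / 1.276 = 0.78.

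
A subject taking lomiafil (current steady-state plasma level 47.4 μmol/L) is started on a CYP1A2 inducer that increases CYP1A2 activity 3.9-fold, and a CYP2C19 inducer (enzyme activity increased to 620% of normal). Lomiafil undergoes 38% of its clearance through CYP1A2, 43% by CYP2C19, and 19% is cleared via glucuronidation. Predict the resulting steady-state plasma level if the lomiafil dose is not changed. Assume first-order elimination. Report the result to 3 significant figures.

10.9 μmol/L

CYP1A2: 0.38 × 3.9 = 1.482
CYP2C19: 0.43 × 6.2 = 2.666
Other: 0.19 (unchanged)
New clearance relative to baseline: 1.482 + 2.666 + 0.19 = 4.338.
Steady-state plasma level ∝ 1/CL: new value = 47.4 / 4.338 = 10.9 μmol/L.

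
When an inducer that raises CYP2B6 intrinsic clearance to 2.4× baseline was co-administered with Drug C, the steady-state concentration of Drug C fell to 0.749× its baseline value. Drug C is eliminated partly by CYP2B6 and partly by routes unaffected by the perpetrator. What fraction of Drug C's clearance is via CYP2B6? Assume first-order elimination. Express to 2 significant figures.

0.24

Let x = fm,CYP2B6. Because steady-state concentration ∝ 1/CL, relative clearance rose to 1/0.749 = 1.335.
Setting x·2.4 + (1 − x) = 1.335 and solving: x = (1.335 − 1)/(2.4 − 1) = 0.24.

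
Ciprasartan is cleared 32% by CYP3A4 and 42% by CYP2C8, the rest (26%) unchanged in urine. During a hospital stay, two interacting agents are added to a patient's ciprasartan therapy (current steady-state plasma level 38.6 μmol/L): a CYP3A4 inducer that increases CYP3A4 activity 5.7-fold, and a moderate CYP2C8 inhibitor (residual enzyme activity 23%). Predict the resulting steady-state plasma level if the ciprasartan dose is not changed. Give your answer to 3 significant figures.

The CYP3A4 pathway (32% of clearance) is boosted to 5.7× activity: 0.32 × 5.7 = 1.824.
The CYP2C8 pathway (42% of clearance) drops to 0.23× activity: 0.42 × 0.23 = 0.0966.
The remaining 26% of clearance is unaffected.
CL_new/CL_old = 1.824 + 0.0966 + 0.26 = 2.1806.
Steady-state plasma level ∝ 1/CL: new value = 38.6 / 2.1806 = 17.7 μmol/L.

17.7 μmol/L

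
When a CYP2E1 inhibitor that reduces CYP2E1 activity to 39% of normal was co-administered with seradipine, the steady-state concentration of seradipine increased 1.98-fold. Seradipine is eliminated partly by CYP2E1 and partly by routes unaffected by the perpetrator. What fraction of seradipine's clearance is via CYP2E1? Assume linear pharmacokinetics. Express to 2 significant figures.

0.81

CL'/CL = 1 / 1.98 = 0.5051
0.39·fm + (1 − fm) = 0.5051
fm = (0.5051 − 1) / (0.39 − 1) = 0.81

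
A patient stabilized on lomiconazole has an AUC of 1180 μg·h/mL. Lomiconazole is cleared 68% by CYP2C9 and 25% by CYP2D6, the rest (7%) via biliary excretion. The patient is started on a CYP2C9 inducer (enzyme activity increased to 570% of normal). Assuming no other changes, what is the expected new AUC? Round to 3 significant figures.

The CYP2C9 pathway (68% of clearance) increases to 5.7× activity: 0.68 × 5.7 = 3.876.
CYP2D6 (25%) and the residual 7% are unaffected.
CL_new/CL_old = 3.876 + 0.25 + 0.07 = 4.196.
New AUC = baseline ÷ relative clearance = 1180 / 4.196 = 281 μg·h/mL.

281 μg·h/mL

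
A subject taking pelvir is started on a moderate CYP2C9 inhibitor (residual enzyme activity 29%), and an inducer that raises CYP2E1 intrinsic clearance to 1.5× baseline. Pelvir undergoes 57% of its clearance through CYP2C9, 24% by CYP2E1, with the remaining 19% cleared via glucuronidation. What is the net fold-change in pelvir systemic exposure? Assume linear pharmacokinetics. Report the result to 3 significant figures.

1.40

The CYP2C9 pathway (57% of clearance) is reduced to 0.29× activity: 0.57 × 0.29 = 0.1653.
The CYP2E1 pathway (24% of clearance) increases to 1.5× activity: 0.24 × 1.5 = 0.36.
The remaining 19% of clearance is unaffected.
Relative clearance = 0.1653 + 0.36 + 0.19 = 0.7153.
Net systemic exposure ratio = 1 / 0.7153 = 1.40.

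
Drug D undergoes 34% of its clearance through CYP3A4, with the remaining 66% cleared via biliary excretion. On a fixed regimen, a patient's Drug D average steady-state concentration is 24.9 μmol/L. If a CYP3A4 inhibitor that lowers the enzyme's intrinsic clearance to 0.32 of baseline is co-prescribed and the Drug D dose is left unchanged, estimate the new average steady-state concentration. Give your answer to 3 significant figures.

32.4 μmol/L

CYP3A4: 0.34 × 0.32 = 0.1088
Other: 0.66 (unchanged)
New clearance relative to baseline: 0.1088 + 0.66 = 0.7688.
New average steady-state concentration = baseline ÷ relative clearance = 24.9 / 0.7688 = 32.4 μmol/L.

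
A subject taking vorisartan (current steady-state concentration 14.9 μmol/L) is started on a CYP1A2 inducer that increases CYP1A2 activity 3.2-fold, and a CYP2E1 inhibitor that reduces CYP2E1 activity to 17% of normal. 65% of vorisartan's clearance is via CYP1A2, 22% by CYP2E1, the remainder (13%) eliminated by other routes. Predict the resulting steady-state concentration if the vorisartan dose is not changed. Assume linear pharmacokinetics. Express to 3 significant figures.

The CYP1A2 pathway (65% of clearance) rises to 3.2× activity: 0.65 × 3.2 = 2.08.
The CYP2E1 pathway (22% of clearance) drops to 0.17× activity: 0.22 × 0.17 = 0.0374.
Non-CYP routes (13%) are unchanged.
New clearance relative to baseline: 2.08 + 0.0374 + 0.13 = 2.2474.
Dividing the baseline by the relative clearance: 14.9 / 2.2474 = 6.63 μmol/L.

6.63 μmol/L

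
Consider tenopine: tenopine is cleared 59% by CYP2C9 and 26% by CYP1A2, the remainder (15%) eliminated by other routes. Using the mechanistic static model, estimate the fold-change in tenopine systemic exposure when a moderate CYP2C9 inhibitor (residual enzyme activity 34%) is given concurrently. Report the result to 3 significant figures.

1.64

The CYP2C9 pathway (59% of clearance) falls to 0.34× activity: 0.59 × 0.34 = 0.2006.
CYP1A2 (26%) and the residual 15% are unaffected.
New clearance relative to baseline: 0.2006 + 0.26 + 0.15 = 0.6106.
Since systemic exposure ∝ 1/CL, the ratio is 1 / 0.6106 = 1.64.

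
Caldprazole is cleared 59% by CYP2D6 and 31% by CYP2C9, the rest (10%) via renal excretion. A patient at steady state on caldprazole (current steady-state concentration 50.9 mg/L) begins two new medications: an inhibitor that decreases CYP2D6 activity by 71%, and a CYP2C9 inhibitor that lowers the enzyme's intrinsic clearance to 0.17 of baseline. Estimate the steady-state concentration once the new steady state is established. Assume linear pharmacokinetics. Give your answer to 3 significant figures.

The CYP2D6 pathway (59% of clearance) drops to 0.29× activity: 0.59 × 0.29 = 0.1711.
The CYP2C9 pathway (31% of clearance) falls to 0.17× activity: 0.31 × 0.17 = 0.0527.
The remaining 10% of clearance is unaffected.
CL_new/CL_old = 0.1711 + 0.0527 + 0.1 = 0.3238.
Steady-state concentration ∝ 1/CL: new value = 50.9 / 0.3238 = 157 mg/L.

157 mg/L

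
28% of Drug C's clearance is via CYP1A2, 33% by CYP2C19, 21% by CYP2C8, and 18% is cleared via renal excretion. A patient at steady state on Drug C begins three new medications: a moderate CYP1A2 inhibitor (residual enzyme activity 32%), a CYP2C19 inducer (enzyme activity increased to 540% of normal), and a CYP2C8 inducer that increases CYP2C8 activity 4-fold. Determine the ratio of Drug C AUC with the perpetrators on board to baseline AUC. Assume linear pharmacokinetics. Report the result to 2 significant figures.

The CYP1A2 pathway (28% of clearance) is reduced to 0.32× activity: 0.28 × 0.32 = 0.0896.
The CYP2C19 pathway (33% of clearance) increases to 5.4× activity: 0.33 × 5.4 = 1.782.
The CYP2C8 pathway (21% of clearance) increases to 4× activity: 0.21 × 4 = 0.84.
Non-CYP routes (18%) are unchanged.
Relative clearance = 0.0896 + 1.782 + 0.84 + 0.18 = 2.8916.
AUC ∝ 1/CL: fold-change = 1 / 2.8916 = 0.35.

0.35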